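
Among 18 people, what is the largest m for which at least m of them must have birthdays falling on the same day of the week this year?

The 18 people fall into 7 days of the week.
If each of the 7 days of the week held at most 2, the total would be at most 7 × 2 = 14 < 18, a contradiction.
So at least one holds ⌈18/7⌉ = 3.

3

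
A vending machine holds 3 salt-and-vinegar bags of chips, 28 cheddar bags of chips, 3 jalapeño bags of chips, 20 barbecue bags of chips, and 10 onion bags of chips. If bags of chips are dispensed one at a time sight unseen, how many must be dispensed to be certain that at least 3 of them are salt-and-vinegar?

64

The worst case draws every non-salt-and-vinegar bag of chips first: 28 + 3 + 20 + 10 = 61.
The next 3 draws are then forced to be salt-and-vinegar, giving 61 + 3 = 64.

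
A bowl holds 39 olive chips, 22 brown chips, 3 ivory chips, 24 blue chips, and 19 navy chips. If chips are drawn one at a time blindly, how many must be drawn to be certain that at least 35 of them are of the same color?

103

In the worst case we take at most 34 of each color, but all 22 brown, all 3 ivory, all 24 blue, and all 19 navy (fewer than 34), giving 34 + 22 + 3 + 24 + 19 = 102.
One more chip then forces some color to 35, so 102 + 1 = 103.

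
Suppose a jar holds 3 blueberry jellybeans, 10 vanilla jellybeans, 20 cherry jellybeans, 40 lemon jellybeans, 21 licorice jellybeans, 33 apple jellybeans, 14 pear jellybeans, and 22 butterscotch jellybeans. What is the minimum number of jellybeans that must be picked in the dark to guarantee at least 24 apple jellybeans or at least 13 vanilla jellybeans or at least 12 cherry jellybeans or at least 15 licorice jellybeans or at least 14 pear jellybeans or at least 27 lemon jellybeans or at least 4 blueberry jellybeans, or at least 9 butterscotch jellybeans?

The worst case stops just short of every target: 3 blueberry, all 10 vanilla, 11 cherry, 26 lemon, 14 licorice, 23 apple, 13 pear, 8 butterscotch — 3 + 10 + 11 + 26 + 14 + 23 + 13 + 8 = 108 jellybeans.
One more jellybean must push some flavor to its target, so 108 + 1 = 109.

109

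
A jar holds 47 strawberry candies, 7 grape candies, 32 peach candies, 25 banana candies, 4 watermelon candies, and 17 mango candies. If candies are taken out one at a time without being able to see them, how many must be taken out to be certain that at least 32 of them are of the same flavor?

In the worst case we take at most 31 of each flavor, but all 7 grape, all 25 banana, all 4 watermelon, and all 17 mango (fewer than 31), giving 31 + 7 + 31 + 25 + 4 + 17 = 115.
One more candy then forces some flavor to 32, so 115 + 1 = 116.

116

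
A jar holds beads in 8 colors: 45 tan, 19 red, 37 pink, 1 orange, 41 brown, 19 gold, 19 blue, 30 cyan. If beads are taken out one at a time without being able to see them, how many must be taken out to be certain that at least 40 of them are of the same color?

Treat the 8 colors as pigeonholes.
In the worst case we take at most 39 of each color, but all 19 red, all 37 pink, all 1 orange, all 19 gold, all 19 blue, and all 30 cyan (fewer than 39), giving 39 + 19 + 37 + 1 + 39 + 19 + 19 + 30 = 203.
One more bead then forces some color to 40, so 203 + 1 = 204.

204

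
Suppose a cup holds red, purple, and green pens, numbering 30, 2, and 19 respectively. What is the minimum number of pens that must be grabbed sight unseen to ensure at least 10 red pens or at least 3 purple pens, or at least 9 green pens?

The worst case stops just short of every target: 9 red, 2 purple, 8 green — 9 + 2 + 8 = 19 pens.
One more pen must push some ink color to its target, so 19 + 1 = 20.

20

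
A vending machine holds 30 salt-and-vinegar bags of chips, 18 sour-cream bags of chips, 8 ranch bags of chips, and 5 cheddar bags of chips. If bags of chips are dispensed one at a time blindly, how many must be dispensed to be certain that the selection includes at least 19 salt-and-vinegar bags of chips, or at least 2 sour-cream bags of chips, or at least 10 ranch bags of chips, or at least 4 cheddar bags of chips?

The worst case stops just short of every target: 18 salt-and-vinegar, 1 sour-cream, all 8 ranch, 3 cheddar — 18 + 1 + 8 + 3 = 30 bags of chips.
One more bag of chips must push some flavor to its target, so 30 + 1 = 31.

31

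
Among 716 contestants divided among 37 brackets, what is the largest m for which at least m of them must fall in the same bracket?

20

If each of the 37 brackets held at most 19, the total would be at most 37 × 19 = 703 < 716, a contradiction.
So at least one holds ⌈716/37⌉ = 20.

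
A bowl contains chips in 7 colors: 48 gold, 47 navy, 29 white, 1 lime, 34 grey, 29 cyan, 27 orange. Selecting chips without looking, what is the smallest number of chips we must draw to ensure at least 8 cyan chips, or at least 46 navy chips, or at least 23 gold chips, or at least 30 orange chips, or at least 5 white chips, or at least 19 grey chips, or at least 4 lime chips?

125

The worst case stops just short of every target: 22 gold, 45 navy, 4 white, all 1 lime, 18 grey, 7 cyan, all 27 orange — 22 + 45 + 4 + 1 + 18 + 7 + 27 = 124 chips.
One more chip must push some color to its target, so 124 + 1 = 125.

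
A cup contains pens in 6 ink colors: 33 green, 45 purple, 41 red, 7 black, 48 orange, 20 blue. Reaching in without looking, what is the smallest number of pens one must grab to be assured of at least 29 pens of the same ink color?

In the worst case we take at most 28 of each ink color, but all 7 black and all 20 blue (fewer than 28), giving 28 + 28 + 28 + 7 + 28 + 20 = 139.
One more pen then forces some ink color to 29, so 139 + 1 = 140.

140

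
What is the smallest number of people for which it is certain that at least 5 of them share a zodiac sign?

There are 12 zodiac signs acting as pigeonholes.
With 12 × 4 = 48 people we could place exactly 4 in each, with no class reaching 5.
One more forces some class to hold 5, so 48 + 1 = 49.

49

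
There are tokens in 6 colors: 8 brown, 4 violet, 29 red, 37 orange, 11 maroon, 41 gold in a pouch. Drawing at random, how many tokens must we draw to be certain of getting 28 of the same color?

In the worst case we take at most 27 of each color, but all 8 brown, all 4 violet, and all 11 maroon (fewer than 27), giving 8 + 4 + 27 + 27 + 11 + 27 = 104.
One more token then forces some color to 28, so 104 + 1 = 105.

105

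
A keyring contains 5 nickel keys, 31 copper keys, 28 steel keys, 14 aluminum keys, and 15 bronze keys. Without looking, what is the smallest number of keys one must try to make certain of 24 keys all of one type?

Treat the 5 types as pigeonholes.
In the worst case we take at most 23 of each type, but all 5 nickel, all 14 aluminum, and all 15 bronze (fewer than 23), giving 5 + 23 + 23 + 14 + 15 = 80.
One more key then forces some type to 24, so 80 + 1 = 81.

81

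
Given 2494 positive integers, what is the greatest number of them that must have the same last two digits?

25

The 2494 positive integers fall into 100 possible two-digit endings.
If each of the 100 possible two-digit endings held at most 24, the total would be at most 100 × 24 = 2400 < 2494, a contradiction.
So at least one holds ⌈2494/100⌉ = 25.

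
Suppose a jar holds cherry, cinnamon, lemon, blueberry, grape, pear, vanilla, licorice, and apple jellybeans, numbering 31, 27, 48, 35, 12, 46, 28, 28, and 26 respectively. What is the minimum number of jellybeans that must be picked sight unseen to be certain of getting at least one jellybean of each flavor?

270

The hardest flavor to obtain is grape: we could draw every other jellybean first — 281 − 12 = 269 jellybeans — without a single grape one.
The next draw must be grape, so 269 + 1 = 270.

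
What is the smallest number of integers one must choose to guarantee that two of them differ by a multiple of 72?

73

Use the pigeonhole principle on residue classes: two integers differ by a multiple of 72 exactly when they share a remainder mod 72.
There are 72 residue classes mod 72, so 72 integers can all lie in distinct classes.
One more integer must repeat a residue, giving a difference divisible by 72. So n = 72 + 1 = 73.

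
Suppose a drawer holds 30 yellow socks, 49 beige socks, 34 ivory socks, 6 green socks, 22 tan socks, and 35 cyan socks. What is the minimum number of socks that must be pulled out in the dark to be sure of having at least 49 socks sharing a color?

176

In the worst case we take at most 48 of each color, but all 30 yellow, all 34 ivory, all 6 green, all 22 tan, and all 35 cyan (fewer than 48), giving 30 + 48 + 34 + 6 + 22 + 35 = 175.
One more sock then forces some color to 49, so 175 + 1 = 176.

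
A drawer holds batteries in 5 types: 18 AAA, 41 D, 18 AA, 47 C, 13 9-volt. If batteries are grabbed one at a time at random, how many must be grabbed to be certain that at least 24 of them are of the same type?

Treat the 5 types as pigeonholes.
In the worst case we take at most 23 of each type, but all 18 AAA, all 18 AA, and all 13 9-volt (fewer than 23), giving 18 + 23 + 18 + 23 + 13 = 95.
One more battery then forces some type to 24, so 95 + 1 = 96.

96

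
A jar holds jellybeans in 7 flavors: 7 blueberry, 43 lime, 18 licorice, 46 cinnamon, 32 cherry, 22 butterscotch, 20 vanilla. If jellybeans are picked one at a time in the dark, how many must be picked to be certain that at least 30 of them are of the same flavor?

In the worst case we take at most 29 of each flavor, but all 7 blueberry, all 18 licorice, all 22 butterscotch, and all 20 vanilla (fewer than 29), giving 7 + 29 + 18 + 29 + 29 + 22 + 20 = 154.
One more jellybean then forces some flavor to 30, so 154 + 1 = 155.

155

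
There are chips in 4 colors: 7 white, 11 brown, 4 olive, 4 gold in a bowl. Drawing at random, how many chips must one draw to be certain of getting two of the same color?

5

The worst case takes 1 chip of each color without reaching 2 of any: 4 × 1 = 4.
The next chip must bring some color to 2, so 4 + 1 = 5.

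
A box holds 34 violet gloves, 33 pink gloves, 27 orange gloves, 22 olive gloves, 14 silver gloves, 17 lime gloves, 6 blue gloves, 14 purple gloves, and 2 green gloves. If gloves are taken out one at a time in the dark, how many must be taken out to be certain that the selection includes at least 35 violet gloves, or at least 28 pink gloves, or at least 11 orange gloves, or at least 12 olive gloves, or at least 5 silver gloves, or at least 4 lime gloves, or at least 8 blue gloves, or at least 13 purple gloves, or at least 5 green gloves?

110

The worst case stops just short of every target: 34 violet, 27 pink, 10 orange, 11 olive, 4 silver, 3 lime, all 6 blue, 12 purple, all 2 green — 34 + 27 + 10 + 11 + 4 + 3 + 6 + 12 + 2 = 109 gloves.
One more glove must push some color to its target, so 109 + 1 = 110.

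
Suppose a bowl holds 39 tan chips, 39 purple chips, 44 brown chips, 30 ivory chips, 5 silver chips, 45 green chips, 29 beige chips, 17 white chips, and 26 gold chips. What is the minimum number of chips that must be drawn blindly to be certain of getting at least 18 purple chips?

To avoid purple chips as long as possible, exhaust the other 8 colors first.
The worst case draws every non-purple chip first: 39 + 44 + 30 + 5 + 45 + 29 + 17 + 26 = 235.
The next 18 draws are then forced to be purple, giving 235 + 18 = 253.

253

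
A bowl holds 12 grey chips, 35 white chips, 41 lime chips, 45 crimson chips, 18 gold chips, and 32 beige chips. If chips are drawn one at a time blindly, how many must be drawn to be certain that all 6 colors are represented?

The hardest color to obtain is grey: we could draw every other chip first — 183 − 12 = 171 chips — without a single grey one.
The next draw must be grey, so 171 + 1 = 172.

172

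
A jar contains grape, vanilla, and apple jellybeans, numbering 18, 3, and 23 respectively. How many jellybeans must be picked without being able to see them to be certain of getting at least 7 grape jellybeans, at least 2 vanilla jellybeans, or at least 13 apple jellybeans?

Each of the 3 flavors has its own threshold; avoid all of them simultaneously.
The worst case stops just short of every target: 6 grape, 1 vanilla, 12 apple — 6 + 1 + 12 = 19 jellybeans.
One more jellybean must push some flavor to its target, so 19 + 1 = 20.

20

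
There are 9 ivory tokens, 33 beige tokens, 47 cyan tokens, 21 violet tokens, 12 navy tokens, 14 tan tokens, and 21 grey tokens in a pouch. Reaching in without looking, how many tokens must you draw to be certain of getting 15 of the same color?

In the worst case we take at most 14 of each color, but all 9 ivory and all 12 navy (fewer than 14), giving 9 + 14 + 14 + 14 + 12 + 14 + 14 = 91.
One more token then forces some color to 15, so 91 + 1 = 92.

92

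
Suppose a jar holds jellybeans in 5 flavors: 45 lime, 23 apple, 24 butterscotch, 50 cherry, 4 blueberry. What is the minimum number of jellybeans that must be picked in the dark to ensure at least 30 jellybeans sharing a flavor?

In the worst case we take at most 29 of each flavor, but all 23 apple, all 24 butterscotch, and all 4 blueberry (fewer than 29), giving 29 + 23 + 24 + 29 + 4 = 109.
One more jellybean then forces some flavor to 30, so 109 + 1 = 110.

110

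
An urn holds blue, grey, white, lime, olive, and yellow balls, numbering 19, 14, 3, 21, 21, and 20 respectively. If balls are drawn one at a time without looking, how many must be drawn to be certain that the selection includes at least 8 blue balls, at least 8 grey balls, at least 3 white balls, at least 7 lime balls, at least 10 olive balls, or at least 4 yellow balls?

The worst case stops just short of every target: 7 blue, 7 grey, 2 white, 6 lime, 9 olive, 3 yellow — 7 + 7 + 2 + 6 + 9 + 3 = 34 balls.
One more ball must push some color to its target, so 34 + 1 = 35.

35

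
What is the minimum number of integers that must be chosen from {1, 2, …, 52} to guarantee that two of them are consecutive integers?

Partition {1, …, 52} into 26 pairs: {1,2}, {3,4}, …, {51,52}.
Choosing 26 integers — say the 26 even numbers 2, 4, …, 52 — takes one from each pair and avoids the property.
Choosing 27 forces two into the same pair by pigeonhole, and those are consecutive. So 27.

27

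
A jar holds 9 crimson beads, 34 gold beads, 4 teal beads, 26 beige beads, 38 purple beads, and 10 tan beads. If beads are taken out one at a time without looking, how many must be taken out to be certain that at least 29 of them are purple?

To avoid purple beads as long as possible, exhaust the other 5 colors first.
The worst case draws every non-purple bead first: 9 + 34 + 4 + 26 + 10 = 83.
The next 29 draws are then forced to be purple, giving 83 + 29 = 112.

112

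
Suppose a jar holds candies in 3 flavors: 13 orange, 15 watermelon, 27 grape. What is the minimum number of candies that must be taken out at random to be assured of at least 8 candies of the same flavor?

The worst case takes 7 candies of each flavor without reaching 8 of any: 3 × 7 = 21.
The next candy must bring some flavor to 8, so 21 + 1 = 22.

22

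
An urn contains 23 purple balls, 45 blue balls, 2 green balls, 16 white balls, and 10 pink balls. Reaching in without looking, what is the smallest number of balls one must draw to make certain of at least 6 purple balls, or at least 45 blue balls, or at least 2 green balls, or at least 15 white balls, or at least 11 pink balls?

75

The worst case stops just short of every target: 5 purple, 44 blue, 1 green, 14 white, 10 pink — 5 + 44 + 1 + 14 + 10 = 74 balls.
One more ball must push some color to its target, so 74 + 1 = 75.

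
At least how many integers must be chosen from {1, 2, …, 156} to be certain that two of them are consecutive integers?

79

Partition {1, …, 156} into 78 pairs: {1,2}, {3,4}, …, {155,156}.
Choosing 78 integers — say the 78 even numbers 2, 4, …, 156 — takes one from each pair and avoids the property.
Choosing 79 forces two into the same pair by pigeonhole, and those are consecutive. So 79.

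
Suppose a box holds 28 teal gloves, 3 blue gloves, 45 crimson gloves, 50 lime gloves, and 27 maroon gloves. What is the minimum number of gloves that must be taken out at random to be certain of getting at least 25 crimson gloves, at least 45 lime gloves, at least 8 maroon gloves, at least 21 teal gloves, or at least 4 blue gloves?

99

Each of the 5 colors has its own threshold; avoid all of them simultaneously.
The worst case stops just short of every target: 20 teal, 3 blue, 24 crimson, 44 lime, 7 maroon — 20 + 3 + 24 + 44 + 7 = 98 gloves.
One more glove must push some color to its target, so 98 + 1 = 99.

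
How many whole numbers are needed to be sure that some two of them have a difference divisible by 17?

Two integers differ by a multiple of 17 exactly when they share a remainder mod 17.
There are 17 residue classes mod 17, so 17 integers can all lie in distinct classes.
One more integer must repeat a residue, giving a difference divisible by 17. So n = 17 + 1 = 18.

18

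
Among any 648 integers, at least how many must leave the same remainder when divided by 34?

If each of the 34 residue classes modulo 34 held at most 19, the total would be at most 34 × 19 = 646 < 648, a contradiction.
So at least one holds ⌈648/34⌉ = 20.

20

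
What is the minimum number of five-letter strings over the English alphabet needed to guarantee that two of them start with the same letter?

27

There are 26 possible first letters acting as pigeonholes.
With 26 five-letter strings over the English alphabet we could place one in each, avoiding any repeat.
One more forces some class to hold 2, so 26 + 1 = 27.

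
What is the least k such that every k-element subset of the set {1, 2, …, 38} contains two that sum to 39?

20

Partition {1, …, 38} into 19 pairs: {1,38}, {2,37}, …, {19,20}.
Choosing 19 integers — say the integers 1 through 19 — takes one from each pair and avoids the property.
Choosing 20 forces two into the same pair by pigeonhole, and those sum to 39. So 20.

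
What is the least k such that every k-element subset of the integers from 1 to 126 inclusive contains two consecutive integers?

Partition {1, …, 126} into 63 pairs: {1,2}, {3,4}, …, {125,126}.
Choosing 63 integers — say the 63 even numbers 2, 4, …, 126 — takes one from each pair and avoids the property.
Choosing 64 forces two into the same pair by pigeonhole, and those are consecutive. So 64.

64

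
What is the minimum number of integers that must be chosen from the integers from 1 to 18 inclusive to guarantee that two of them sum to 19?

10

Partition {1, …, 18} into 9 pairs: {1,18}, {2,17}, …, {9,10}.
Choosing 9 integers — say the integers 1 through 9 — takes one from each pair and avoids the property.
Choosing 10 forces two into the same pair by pigeonhole, and those sum to 19. So 10.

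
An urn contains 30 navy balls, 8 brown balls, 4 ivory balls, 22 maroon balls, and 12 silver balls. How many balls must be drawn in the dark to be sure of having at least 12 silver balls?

To avoid silver balls as long as possible, exhaust the other 4 colors first.
The worst case draws every non-silver ball first: 30 + 8 + 4 + 22 = 64.
The next 12 draws are then forced to be silver, giving 64 + 12 = 76.

76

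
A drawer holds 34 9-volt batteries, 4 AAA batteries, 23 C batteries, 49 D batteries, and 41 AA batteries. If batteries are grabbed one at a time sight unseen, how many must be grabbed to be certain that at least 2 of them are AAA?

149

To avoid AAA batteries as long as possible, exhaust the other 4 types first.
The worst case draws every non-AAA battery first: 34 + 23 + 49 + 41 = 147.
The next 2 draws are then forced to be AAA, giving 147 + 2 = 149.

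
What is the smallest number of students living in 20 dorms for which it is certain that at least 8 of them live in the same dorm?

There are 20 dorms acting as pigeonholes.
With 20 × 7 = 140 students we could place exactly 7 in each, with no class reaching 8.
One more forces some class to hold 8, so 140 + 1 = 141.

141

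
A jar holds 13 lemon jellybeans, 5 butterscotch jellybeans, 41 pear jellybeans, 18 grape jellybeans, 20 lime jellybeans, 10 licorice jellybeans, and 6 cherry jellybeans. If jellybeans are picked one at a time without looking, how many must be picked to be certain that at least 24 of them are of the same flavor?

Treat the 7 flavors as pigeonholes.
In the worst case we take at most 23 of each flavor, but all 13 lemon, all 5 butterscotch, all 18 grape, all 20 lime, all 10 licorice, and all 6 cherry (fewer than 23), giving 13 + 5 + 23 + 18 + 20 + 10 + 6 = 95.
One more jellybean then forces some flavor to 24, so 95 + 1 = 96.

96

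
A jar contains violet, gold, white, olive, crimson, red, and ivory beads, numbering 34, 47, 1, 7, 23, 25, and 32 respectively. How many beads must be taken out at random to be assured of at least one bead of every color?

169

The hardest color to obtain is white: we could draw every other bead first — 169 − 1 = 168 beads — without a single white one.
The next draw must be white, so 168 + 1 = 169.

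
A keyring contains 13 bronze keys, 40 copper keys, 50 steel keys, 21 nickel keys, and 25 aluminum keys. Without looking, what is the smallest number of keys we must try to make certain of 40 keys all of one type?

In the worst case we take at most 39 of each type, but all 13 bronze, all 21 nickel, and all 25 aluminum (fewer than 39), giving 13 + 39 + 39 + 21 + 25 = 137.
One more key then forces some type to 40, so 137 + 1 = 138.

138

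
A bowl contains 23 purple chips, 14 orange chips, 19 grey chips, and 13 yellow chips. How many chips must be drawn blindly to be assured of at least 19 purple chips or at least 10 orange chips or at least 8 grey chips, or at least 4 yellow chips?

38

The worst case stops just short of every target: 18 purple, 9 orange, 7 grey, 3 yellow — 18 + 9 + 7 + 3 = 37 chips.
One more chip must push some color to its target, so 37 + 1 = 38.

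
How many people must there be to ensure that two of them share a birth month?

13

There are 12 months of the year acting as pigeonholes.
With 12 people we could place one in each, avoiding any repeat.
One more forces some class to hold 2, so 12 + 1 = 13.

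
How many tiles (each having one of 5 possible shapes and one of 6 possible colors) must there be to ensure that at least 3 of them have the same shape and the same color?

61

There are 5 × 6 = 30 (shape, color) combinations acting as pigeonholes.
With 30 × 2 = 60 tiles we could place exactly 2 in each, with no (shape, color) pair reaching 3.
One more forces some (shape, color) pair to hold 3, so 60 + 1 = 61.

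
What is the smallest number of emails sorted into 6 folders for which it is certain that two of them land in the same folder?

7

There are 6 folders acting as pigeonholes.
With 6 emails we could place one in each, avoiding any repeat.
One more forces some class to hold 2, so 6 + 1 = 7.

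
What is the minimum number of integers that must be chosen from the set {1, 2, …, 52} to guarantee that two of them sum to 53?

Partition {1, …, 52} into 26 pairs: {1,52}, {2,51}, …, {26,27}.
Choosing 26 integers — say the integers 1 through 26 — takes one from each pair and avoids the property.
Choosing 27 forces two into the same pair by pigeonhole, and those sum to 53. So 27.

27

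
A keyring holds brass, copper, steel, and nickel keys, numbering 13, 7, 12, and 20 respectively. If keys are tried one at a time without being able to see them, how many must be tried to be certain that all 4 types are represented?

46

The hardest type to obtain is copper: we could draw every other key first — 52 − 7 = 45 keys — without a single copper one.
The next draw must be copper, so 45 + 1 = 46.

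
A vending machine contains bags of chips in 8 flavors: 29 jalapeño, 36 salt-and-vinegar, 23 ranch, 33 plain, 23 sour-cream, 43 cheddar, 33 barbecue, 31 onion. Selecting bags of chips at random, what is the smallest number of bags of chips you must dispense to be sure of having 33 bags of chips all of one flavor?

235

In the worst case we take at most 32 of each flavor, but all 29 jalapeño, all 23 ranch, all 23 sour-cream, and all 31 onion (fewer than 32), giving 29 + 32 + 23 + 32 + 23 + 32 + 32 + 31 = 234.
One more bag of chips then forces some flavor to 33, so 234 + 1 = 235.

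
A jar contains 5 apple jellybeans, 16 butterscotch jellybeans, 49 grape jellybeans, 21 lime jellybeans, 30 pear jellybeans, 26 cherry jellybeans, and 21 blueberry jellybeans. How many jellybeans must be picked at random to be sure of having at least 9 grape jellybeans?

To avoid grape jellybeans as long as possible, exhaust the other 6 flavors first.
The worst case draws every non-grape jellybean first: 5 + 16 + 21 + 30 + 26 + 21 = 119.
The next 9 draws are then forced to be grape, giving 119 + 9 = 128.

128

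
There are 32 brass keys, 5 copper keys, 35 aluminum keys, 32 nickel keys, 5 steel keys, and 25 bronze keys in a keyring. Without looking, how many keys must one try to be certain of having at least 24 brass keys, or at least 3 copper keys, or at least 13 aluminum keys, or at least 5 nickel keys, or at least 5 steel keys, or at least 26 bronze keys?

71

The worst case stops just short of every target: 23 brass, 2 copper, 12 aluminum, 4 nickel, 4 steel, 25 bronze — 23 + 2 + 12 + 4 + 4 + 25 = 70 keys.
One more key must push some type to its target, so 70 + 1 = 71.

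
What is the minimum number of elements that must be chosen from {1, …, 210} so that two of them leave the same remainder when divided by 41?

Group the integers by remainder mod 41; there are 41 residue classes, each nonempty in this range.
Choosing one from each class (41 integers) avoids any shared remainder.
One more choice must repeat a class, so two differ by a multiple of 41. Hence 41 + 1 = 42.

42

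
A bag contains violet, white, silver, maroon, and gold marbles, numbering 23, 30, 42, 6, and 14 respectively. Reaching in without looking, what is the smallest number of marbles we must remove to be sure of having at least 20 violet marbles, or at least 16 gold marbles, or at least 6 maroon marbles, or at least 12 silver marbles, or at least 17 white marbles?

66

The worst case stops just short of every target: 19 violet, 16 white, 11 silver, 5 maroon, all 14 gold — 19 + 16 + 11 + 5 + 14 = 65 marbles.
One more marble must push some color to its target, so 65 + 1 = 66.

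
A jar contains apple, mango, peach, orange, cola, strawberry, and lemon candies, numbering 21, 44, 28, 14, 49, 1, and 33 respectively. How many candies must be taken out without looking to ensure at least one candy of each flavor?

The hardest flavor to obtain is strawberry: we could draw every other candy first — 190 − 1 = 189 candies — without a single strawberry one.
The next draw must be strawberry, so 189 + 1 = 190.

190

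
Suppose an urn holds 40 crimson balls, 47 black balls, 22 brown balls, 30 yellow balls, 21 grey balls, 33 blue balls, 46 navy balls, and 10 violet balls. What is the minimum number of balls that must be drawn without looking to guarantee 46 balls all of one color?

247

In the worst case we take at most 45 of each color, but all 40 crimson, all 22 brown, all 30 yellow, all 21 grey, all 33 blue, and all 10 violet (fewer than 45), giving 40 + 45 + 22 + 30 + 21 + 33 + 45 + 10 = 246.
One more ball then forces some color to 46, so 246 + 1 = 247.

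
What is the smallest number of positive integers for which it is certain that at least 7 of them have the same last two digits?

There are 100 possible two-digit endings acting as pigeonholes.
With 100 × 6 = 600 positive integers we could place exactly 6 in each, with no class reaching 7.
One more forces some class to hold 7, so 600 + 1 = 601.

601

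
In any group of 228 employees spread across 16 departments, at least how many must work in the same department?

15

The 228 employees fall into 16 departments.
If each of the 16 departments held at most 14, the total would be at most 16 × 14 = 224 < 228, a contradiction.
So at least one holds ⌈228/16⌉ = 15.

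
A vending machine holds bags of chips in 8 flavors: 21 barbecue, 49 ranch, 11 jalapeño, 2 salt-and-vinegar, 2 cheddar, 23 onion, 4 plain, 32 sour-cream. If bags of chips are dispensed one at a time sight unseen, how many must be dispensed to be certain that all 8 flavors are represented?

143

The hardest flavor to obtain is salt-and-vinegar: we could draw every other bag of chips first — 144 − 2 = 142 bags of chips — without a single salt-and-vinegar one.
The next draw must be salt-and-vinegar, so 142 + 1 = 143.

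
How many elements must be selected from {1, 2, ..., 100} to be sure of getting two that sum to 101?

Partition {1, …, 100} into 50 pairs: {1,100}, {2,99}, …, {50,51}.
Choosing 50 integers — say the integers 1 through 50 — takes one from each pair and avoids the property.
Choosing 51 forces two into the same pair by pigeonhole, and those sum to 101. So 51.

51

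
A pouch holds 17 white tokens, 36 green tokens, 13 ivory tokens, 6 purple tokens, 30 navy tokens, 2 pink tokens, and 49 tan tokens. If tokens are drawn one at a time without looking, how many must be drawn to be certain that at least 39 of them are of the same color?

Treat the 7 colors as pigeonholes.
In the worst case we take at most 38 of each color, but all 17 white, all 36 green, all 13 ivory, all 6 purple, all 30 navy, and all 2 pink (fewer than 38), giving 17 + 36 + 13 + 6 + 30 + 2 + 38 = 142.
One more token then forces some color to 39, so 142 + 1 = 143.

143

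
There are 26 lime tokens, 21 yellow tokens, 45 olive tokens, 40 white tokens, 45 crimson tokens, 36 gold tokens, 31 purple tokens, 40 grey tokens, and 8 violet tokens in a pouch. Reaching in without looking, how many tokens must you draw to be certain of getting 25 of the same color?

198

In the worst case we take at most 24 of each color, but all 21 yellow and all 8 violet (fewer than 24), giving 24 + 21 + 24 + 24 + 24 + 24 + 24 + 24 + 8 = 197.
One more token then forces some color to 25, so 197 + 1 = 198.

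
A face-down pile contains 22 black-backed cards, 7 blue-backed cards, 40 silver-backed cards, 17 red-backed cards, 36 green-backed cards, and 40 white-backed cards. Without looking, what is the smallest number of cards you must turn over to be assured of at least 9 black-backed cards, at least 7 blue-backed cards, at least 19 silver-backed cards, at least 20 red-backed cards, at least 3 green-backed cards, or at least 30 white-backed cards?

Each of the 6 back colors has its own threshold; avoid all of them simultaneously.
The worst case stops just short of every target: 8 black-backed, 6 blue-backed, 18 silver-backed, all 17 red-backed, 2 green-backed, 29 white-backed — 8 + 6 + 18 + 17 + 2 + 29 = 80 cards.
One more card must push some back color to its target, so 80 + 1 = 81.

81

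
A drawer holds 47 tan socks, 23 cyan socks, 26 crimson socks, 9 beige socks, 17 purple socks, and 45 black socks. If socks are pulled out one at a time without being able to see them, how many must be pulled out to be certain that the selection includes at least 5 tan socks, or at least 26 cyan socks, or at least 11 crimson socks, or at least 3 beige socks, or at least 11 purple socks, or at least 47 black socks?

95

Each of the 6 colors has its own threshold; avoid all of them simultaneously.
The worst case stops just short of every target: 4 tan, all 23 cyan, 10 crimson, 2 beige, 10 purple, all 45 black — 4 + 23 + 10 + 2 + 10 + 45 = 94 socks.
One more sock must push some color to its target, so 94 + 1 = 95.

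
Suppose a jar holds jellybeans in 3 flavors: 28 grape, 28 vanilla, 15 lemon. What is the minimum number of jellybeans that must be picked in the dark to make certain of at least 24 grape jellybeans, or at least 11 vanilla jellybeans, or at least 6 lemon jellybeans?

Each of the 3 flavors has its own threshold; avoid all of them simultaneously.
The worst case stops just short of every target: 23 grape, 10 vanilla, 5 lemon — 23 + 10 + 5 = 38 jellybeans.
One more jellybean must push some flavor to its target, so 38 + 1 = 39.

39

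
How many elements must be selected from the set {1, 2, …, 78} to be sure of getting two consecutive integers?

40

Partition {1, …, 78} into 39 pairs: {1,2}, {3,4}, …, {77,78}.
Choosing 39 integers — say the 39 even numbers 2, 4, …, 78 — takes one from each pair and avoids the property.
Choosing 40 forces two into the same pair by pigeonhole, and those are consecutive. So 40.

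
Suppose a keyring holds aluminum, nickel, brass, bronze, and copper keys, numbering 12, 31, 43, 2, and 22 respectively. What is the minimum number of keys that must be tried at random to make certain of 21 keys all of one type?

Treat the 5 types as pigeonholes.
In the worst case we take at most 20 of each type, but all 12 aluminum and all 2 bronze (fewer than 20), giving 12 + 20 + 20 + 2 + 20 = 74.
One more key then forces some type to 21, so 74 + 1 = 75.

75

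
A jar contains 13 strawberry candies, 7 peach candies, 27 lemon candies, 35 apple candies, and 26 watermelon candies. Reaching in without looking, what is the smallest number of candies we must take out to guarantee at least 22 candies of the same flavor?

84

Treat the 5 flavors as pigeonholes.
In the worst case we take at most 21 of each flavor, but all 13 strawberry and all 7 peach (fewer than 21), giving 13 + 7 + 21 + 21 + 21 = 83.
One more candy then forces some flavor to 22, so 83 + 1 = 84.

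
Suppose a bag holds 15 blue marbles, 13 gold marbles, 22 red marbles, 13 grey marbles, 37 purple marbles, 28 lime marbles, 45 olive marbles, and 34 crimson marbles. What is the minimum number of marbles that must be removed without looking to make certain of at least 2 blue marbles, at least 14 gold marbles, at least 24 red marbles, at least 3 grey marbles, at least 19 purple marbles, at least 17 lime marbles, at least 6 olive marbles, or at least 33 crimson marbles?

Each of the 8 colors has its own threshold; avoid all of them simultaneously.
The worst case stops just short of every target: 1 blue, 13 gold, all 22 red, 2 grey, 18 purple, 16 lime, 5 olive, 32 crimson — 1 + 13 + 22 + 2 + 18 + 16 + 5 + 32 = 109 marbles.
One more marble must push some color to its target, so 109 + 1 = 110.

110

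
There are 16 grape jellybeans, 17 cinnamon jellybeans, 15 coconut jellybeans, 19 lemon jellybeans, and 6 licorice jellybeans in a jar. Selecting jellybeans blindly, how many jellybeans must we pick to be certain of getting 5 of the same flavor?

Treat the 5 flavors as pigeonholes.
The worst case takes 4 jellybeans of each flavor without reaching 5 of any: 5 × 4 = 20.
The next jellybean must bring some flavor to 5, so 20 + 1 = 21.

21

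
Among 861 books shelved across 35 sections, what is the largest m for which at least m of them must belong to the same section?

25

The 861 books fall into 35 sections.
If each of the 35 sections held at most 24, the total would be at most 35 × 24 = 840 < 861, a contradiction.
So at least one holds ⌈861/35⌉ = 25.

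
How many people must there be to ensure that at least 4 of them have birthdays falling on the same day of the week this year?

There are 7 days of the week acting as pigeonholes.
With 7 × 3 = 21 people we could place exactly 3 in each, with no class reaching 4.
One more forces some class to hold 4, so 21 + 1 = 22.

22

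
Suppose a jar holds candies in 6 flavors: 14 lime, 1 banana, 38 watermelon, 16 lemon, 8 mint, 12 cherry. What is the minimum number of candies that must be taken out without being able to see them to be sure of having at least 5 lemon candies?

78

To avoid lemon candies as long as possible, exhaust the other 5 flavors first.
The worst case draws every non-lemon candy first: 14 + 1 + 38 + 8 + 12 = 73.
The next 5 draws are then forced to be lemon, giving 73 + 5 = 78.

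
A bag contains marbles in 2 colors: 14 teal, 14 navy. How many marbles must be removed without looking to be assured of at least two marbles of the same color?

Treat the 2 colors as pigeonholes.
The worst case takes 1 marble of each color without reaching 2 of any: 2 × 1 = 2.
The next marble must bring some color to 2, so 2 + 1 = 3.

3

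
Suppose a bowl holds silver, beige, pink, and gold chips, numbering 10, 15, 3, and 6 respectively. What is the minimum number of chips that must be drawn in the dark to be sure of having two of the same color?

The worst case takes 1 chip of each color without reaching 2 of any: 4 × 1 = 4.
The next chip must bring some color to 2, so 4 + 1 = 5.

5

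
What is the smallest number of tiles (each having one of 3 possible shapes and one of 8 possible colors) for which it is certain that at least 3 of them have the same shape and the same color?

49

There are 3 × 8 = 24 (shape, color) combinations acting as pigeonholes.
With 24 × 2 = 48 tiles we could place exactly 2 in each, with no (shape, color) pair reaching 3.
One more forces some (shape, color) pair to hold 3, so 48 + 1 = 49.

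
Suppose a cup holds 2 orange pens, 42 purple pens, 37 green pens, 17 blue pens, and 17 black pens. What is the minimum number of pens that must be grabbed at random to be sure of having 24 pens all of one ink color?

Treat the 5 ink colors as pigeonholes.
In the worst case we take at most 23 of each ink color, but all 2 orange, all 17 blue, and all 17 black (fewer than 23), giving 2 + 23 + 23 + 17 + 17 = 82.
One more pen then forces some ink color to 24, so 82 + 1 = 83.

83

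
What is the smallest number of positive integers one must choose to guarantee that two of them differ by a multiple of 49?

Two integers differ by a multiple of 49 exactly when they share a remainder mod 49.
There are 49 residue classes mod 49, so 49 integers can all lie in distinct classes.
One more integer must repeat a residue, giving a difference divisible by 49. So n = 49 + 1 = 50.

50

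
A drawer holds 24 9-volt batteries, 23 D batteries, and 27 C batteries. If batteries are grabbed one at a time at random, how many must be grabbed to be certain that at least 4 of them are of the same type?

10

The worst case takes 3 batteries of each type without reaching 4 of any: 3 × 3 = 9.
The next battery must bring some type to 4, so 9 + 1 = 10.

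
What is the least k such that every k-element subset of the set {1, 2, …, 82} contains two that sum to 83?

Partition {1, …, 82} into 41 pairs: {1,82}, {2,81}, …, {41,42}.
Choosing 41 integers — say the integers 1 through 41 — takes one from each pair and avoids the property.
Choosing 42 forces two into the same pair by pigeonhole, and those sum to 83. So 42.

42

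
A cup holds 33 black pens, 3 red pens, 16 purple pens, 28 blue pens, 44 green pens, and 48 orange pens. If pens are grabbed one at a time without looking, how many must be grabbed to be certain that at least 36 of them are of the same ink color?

151

In the worst case we take at most 35 of each ink color, but all 33 black, all 3 red, all 16 purple, and all 28 blue (fewer than 35), giving 33 + 3 + 16 + 28 + 35 + 35 = 150.
One more pen then forces some ink color to 36, so 150 + 1 = 151.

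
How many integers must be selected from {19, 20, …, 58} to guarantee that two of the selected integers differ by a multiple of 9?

Group the integers by remainder mod 9; there are 9 residue classes, each nonempty in this range.
Choosing one from each class (9 integers) avoids any shared remainder.
One more choice must repeat a class, so two differ by a multiple of 9. Hence 9 + 1 = 10.

10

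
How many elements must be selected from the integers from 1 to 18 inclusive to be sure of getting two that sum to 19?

10

Partition {1, …, 18} into 9 pairs: {1,18}, {2,17}, …, {9,10}.
Choosing 9 integers — say the integers 1 through 9 — takes one from each pair and avoids the property.
Choosing 10 forces two into the same pair by pigeonhole, and those sum to 19. So 10.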